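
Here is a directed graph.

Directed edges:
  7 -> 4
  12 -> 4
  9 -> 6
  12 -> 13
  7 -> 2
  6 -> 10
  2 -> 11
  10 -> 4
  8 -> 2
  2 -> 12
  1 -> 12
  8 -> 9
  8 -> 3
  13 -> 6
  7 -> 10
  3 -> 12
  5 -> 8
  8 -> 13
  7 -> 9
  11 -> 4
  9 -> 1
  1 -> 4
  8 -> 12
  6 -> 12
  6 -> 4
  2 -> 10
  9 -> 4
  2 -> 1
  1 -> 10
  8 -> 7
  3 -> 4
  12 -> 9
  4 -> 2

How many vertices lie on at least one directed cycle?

9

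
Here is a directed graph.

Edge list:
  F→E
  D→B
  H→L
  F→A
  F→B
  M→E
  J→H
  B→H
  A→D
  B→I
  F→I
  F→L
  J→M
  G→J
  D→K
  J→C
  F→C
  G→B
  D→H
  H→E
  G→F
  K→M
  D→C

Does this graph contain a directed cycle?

No

DFS with white/gray/black marking, starting from E:
E gray
E black
B gray
  I gray
  I black
  H gray
    H→E: E black — skip
    L gray
    L black
  H black
B black
J gray
  M gray
    M→E: E black — skip
  M black
  C gray
  C black
  J→H: H black — skip
J black
A gray
  D gray
    D→B: B black — skip
    K gray
      K→M: M black — skip
    K black
    D→H: H black — skip
    D→C: C black — skip
  D black
A black
G gray
  F gray
    F→B: B black — skip
    F→E: E black — skip
    F→L: L black — skip
    F→C: C black — skip
    F→I: I black — skip
    F→A: A black — skip
  F black
  G→B: B black — skip
  G→J: J black — skip
G black
Every edge goes to a white or black vertex — no back edge, so the graph is acyclic.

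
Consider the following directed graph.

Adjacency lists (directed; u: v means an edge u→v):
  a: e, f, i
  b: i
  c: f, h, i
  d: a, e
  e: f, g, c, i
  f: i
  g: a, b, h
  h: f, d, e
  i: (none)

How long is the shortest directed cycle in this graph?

3

For each vertex v, BFS finds the shortest path from v back to v.
The shortest such closed walk is g → h → e → g, length 3.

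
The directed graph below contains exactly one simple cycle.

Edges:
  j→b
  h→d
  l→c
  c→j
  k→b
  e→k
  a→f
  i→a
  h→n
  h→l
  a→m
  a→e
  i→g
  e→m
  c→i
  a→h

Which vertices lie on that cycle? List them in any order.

a, c, h, i, l

DFS with gray/black marking from c:
c gray
  i gray
    g gray
    g black
    a gray
      e gray
        k gray
          b gray
          b black
        k black
        m gray
        m black
      e black
      a→m: m black — skip
      f gray
      f black
      h gray
        n gray
        n black
        d gray
        d black
        l gray
          l→c: c is gray → back edge
Back edge closes the cycle c → i → a → h → l → c; its vertices are {a, c, h, i, l}.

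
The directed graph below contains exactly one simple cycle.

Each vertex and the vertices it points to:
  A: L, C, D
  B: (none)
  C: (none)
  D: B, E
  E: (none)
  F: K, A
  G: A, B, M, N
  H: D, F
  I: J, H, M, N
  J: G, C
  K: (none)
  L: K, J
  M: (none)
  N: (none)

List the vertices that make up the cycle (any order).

DFS with gray/black marking from J:
J gray
  G gray
    A gray
      L gray
        K gray
        K black
        L→J: J is gray → back edge
Back edge closes the cycle J → G → A → L → J; its vertices are {A, G, J, L}.

A, G, J, L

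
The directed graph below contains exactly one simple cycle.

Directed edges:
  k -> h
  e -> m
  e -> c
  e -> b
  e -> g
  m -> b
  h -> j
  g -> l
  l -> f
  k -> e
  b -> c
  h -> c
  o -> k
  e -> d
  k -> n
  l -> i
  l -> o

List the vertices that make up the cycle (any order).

e, g, k, l, o

DFS with gray/black marking from k:
k gray
  n gray
  n black
  h gray
    c gray
    c black
    j gray
    j black
  h black
  e gray
    m gray
      b gray
        b→c: c black — skip
      b black
    m black
    e→c: c black — skip
    g gray
      l gray
        i gray
        i black
        o gray
          o→k: k is gray → back edge
Back edge closes the cycle k → e → g → l → o → k; its vertices are {e, g, k, l, o}.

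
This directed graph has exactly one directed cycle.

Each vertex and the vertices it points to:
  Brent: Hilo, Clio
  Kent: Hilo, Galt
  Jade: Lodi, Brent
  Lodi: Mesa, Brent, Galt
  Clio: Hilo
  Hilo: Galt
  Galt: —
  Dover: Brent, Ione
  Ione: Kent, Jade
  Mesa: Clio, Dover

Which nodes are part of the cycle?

Ione, Jade, Lodi, Mesa, Dover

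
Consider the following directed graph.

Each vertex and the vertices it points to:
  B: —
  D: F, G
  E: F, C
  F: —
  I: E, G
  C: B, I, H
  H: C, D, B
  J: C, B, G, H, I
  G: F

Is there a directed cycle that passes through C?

C is on a cycle iff C can reach itself via ≥1 edge.
C → H → C — yes.

Yes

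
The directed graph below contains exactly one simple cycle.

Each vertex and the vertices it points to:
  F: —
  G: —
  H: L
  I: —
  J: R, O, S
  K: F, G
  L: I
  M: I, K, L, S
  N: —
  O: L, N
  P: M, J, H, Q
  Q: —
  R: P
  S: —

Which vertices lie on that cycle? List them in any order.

J, P, R

DFS with gray/black marking from P:
P gray
  M gray
    I gray
    I black
    K gray
      F gray
      F black
      G gray
      G black
    K black
    L gray
      L→I: I black — skip
    L black
    S gray
    S black
  M black
  J gray
    R gray
      R→P: P is gray → back edge
Back edge closes the cycle P → J → R → P; its vertices are {J, P, R}.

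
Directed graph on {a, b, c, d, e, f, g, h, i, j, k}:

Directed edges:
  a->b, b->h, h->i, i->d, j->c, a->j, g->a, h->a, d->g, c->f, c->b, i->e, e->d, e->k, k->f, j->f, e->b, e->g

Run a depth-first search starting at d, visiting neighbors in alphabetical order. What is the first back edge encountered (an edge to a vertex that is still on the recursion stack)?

DFS from d (visiting neighbors in alphabetical order); mark gray on enter, black on exit:
d gray
  g gray
    a gray
      b gray
        h gray
          h→a: a is gray → back edge
First back edge: h → a.

h->a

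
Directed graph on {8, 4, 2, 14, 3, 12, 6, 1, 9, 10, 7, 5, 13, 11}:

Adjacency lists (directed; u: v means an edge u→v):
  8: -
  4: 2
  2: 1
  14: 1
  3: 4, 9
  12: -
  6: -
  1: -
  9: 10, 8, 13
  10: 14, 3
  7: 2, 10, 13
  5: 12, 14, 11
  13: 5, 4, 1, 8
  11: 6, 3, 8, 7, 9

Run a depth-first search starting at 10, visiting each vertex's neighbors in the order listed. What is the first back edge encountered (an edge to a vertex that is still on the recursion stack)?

DFS from 10 (visiting each vertex's neighbors in the order listed); mark gray on enter, black on exit:
10 gray
  14 gray
    1 gray
    1 black
  14 black
  3 gray
    4 gray
      2 gray
        2→1: 1 black — skip
      2 black
    4 black
    9 gray
      9→10: 10 is gray → back edge
First back edge: 9 → 10.

9->10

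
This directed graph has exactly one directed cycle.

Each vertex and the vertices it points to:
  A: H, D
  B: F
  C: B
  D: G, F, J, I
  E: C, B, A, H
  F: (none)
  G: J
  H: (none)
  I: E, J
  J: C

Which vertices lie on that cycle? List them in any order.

DFS with gray/black marking from A:
A gray
  H gray
  H black
  D gray
    G gray
      J gray
        C gray
          B gray
            F gray
            F black
          B black
        C black
      J black
    G black
    D→F: F black — skip
    D→J: J black — skip
    I gray
      E gray
        E→C: C black — skip
        E→B: B black — skip
        E→A: A is gray → back edge
Back edge closes the cycle A → D → I → E → A; its vertices are {A, D, E, I}.

A, D, E, I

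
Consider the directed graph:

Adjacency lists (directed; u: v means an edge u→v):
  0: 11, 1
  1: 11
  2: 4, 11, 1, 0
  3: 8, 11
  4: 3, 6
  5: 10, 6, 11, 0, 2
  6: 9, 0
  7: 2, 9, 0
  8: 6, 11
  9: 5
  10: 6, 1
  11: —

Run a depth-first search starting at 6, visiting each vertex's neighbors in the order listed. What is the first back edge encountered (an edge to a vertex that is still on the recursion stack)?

10->6

DFS from 6 (visiting each vertex's neighbors in the order listed); mark gray on enter, black on exit:
6 gray
  9 gray
    5 gray
      10 gray
        10→6: 6 is gray → back edge
First back edge: 10 → 6.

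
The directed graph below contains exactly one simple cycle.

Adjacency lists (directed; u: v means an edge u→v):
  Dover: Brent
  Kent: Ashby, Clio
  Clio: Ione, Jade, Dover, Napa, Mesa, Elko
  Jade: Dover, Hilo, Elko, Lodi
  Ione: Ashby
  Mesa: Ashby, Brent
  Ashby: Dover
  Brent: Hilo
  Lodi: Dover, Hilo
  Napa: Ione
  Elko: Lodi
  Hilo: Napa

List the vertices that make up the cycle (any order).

DFS with gray/black marking from Ione:
Ione gray
  Ashby gray
    Dover gray
      Brent gray
        Hilo gray
          Napa gray
            Napa→Ione: Ione is gray → back edge
Back edge closes the cycle Ione → Ashby → Dover → Brent → Hilo → Napa → Ione; its vertices are {Hilo, Ione, Napa, Ashby, Brent, Dover}.

Hilo, Ione, Napa, Ashby, Brent, Dover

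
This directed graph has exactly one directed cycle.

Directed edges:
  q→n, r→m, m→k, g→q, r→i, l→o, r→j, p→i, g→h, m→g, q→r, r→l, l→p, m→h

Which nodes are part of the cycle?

DFS with gray/black marking from r:
r gray
  j gray
  j black
  m gray
    k gray
    k black
    g gray
      q gray
        q→r: r is gray → back edge
Back edge closes the cycle r → m → g → q → r; its vertices are {g, m, q, r}.

g, m, q, r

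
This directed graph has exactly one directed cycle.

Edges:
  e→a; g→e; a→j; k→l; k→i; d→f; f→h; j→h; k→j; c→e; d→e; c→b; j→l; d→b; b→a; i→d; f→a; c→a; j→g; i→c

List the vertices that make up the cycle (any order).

DFS with gray/black marking from j:
j gray
  g gray
    e gray
      a gray
        a→j: j is gray → back edge
Back edge closes the cycle j → g → e → a → j; its vertices are {a, e, g, j}.

a, e, g, j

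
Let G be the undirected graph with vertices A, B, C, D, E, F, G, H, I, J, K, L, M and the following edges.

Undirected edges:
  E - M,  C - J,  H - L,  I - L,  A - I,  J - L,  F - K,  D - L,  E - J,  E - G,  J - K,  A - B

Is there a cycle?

No

DFS, tracking each vertex's parent; an edge to a visited non-parent vertex closes a cycle.
Start from K:
visit K (parent –)
  visit J (parent K)
    visit E (parent J)
      visit M (parent E)
        M–E: parent, skip
      E–J: parent, skip
      visit G (parent E)
        G–E: parent, skip
    J–K: parent, skip
    visit L (parent J)
      visit H (parent L)
        H–L: parent, skip
      visit I (parent L)
        I–L: parent, skip
        visit A (parent I)
          A–I: parent, skip
          visit B (parent A)
            B–A: parent, skip
      visit D (parent L)
        D–L: parent, skip
      L–J: parent, skip
    visit C (parent J)
      C–J: parent, skip
  visit F (parent K)
    F–K: parent, skip
No non-parent visited neighbor found — the graph is a forest.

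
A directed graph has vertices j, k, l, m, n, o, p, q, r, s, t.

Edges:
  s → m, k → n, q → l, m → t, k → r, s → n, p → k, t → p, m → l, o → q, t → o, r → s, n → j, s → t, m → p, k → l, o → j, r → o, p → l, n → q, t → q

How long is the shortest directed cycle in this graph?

For each vertex v, BFS finds the shortest path from v back to v.
The shortest such closed walk is k → r → s → m → p → k, length 5.

5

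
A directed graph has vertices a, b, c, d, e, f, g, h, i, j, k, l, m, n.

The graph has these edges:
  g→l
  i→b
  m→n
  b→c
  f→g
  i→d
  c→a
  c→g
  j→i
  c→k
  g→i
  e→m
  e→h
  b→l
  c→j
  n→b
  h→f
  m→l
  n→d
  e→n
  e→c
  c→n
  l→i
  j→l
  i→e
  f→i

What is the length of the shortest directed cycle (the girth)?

3

For each vertex v, BFS finds the shortest path from v back to v.
The shortest such closed walk is c → n → b → c, length 3.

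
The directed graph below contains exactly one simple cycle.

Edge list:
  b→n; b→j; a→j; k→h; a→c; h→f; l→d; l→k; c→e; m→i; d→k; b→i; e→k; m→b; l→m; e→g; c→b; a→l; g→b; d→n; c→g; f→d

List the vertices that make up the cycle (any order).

d, f, h, k

DFS with gray/black marking from d:
d gray
  k gray
    h gray
      f gray
        f→d: d is gray → back edge
Back edge closes the cycle d → k → h → f → d; its vertices are {d, f, h, k}.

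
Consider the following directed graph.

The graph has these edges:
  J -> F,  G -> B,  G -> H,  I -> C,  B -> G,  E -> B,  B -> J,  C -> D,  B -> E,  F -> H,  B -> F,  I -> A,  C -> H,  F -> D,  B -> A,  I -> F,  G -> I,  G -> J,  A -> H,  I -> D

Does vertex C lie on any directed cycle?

No

C lies on a cycle iff there is a path from C back to itself.
Exploring from C, it never reaches itself; equivalently, its strongly connected component is a singleton.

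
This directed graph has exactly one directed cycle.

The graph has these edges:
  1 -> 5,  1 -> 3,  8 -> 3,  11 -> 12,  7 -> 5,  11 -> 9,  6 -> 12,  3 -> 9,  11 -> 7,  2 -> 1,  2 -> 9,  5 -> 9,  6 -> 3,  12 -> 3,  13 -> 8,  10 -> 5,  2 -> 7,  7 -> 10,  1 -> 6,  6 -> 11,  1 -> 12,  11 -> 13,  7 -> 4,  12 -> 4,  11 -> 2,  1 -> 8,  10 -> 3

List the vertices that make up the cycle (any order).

DFS with gray/black marking from 11:
11 gray
  13 gray
    8 gray
      3 gray
        9 gray
        9 black
      3 black
    8 black
  13 black
  11→9: 9 black — skip
  7 gray
    4 gray
    4 black
    10 gray
      10→3: 3 black — skip
      5 gray
        5→9: 9 black — skip
      5 black
    10 black
    7→5: 5 black — skip
  7 black
  2 gray
    2→9: 9 black — skip
    1 gray
      1→5: 5 black — skip
      6 gray
        6→3: 3 black — skip
        6→11: 11 is gray → back edge
Back edge closes the cycle 11 → 2 → 1 → 6 → 11; its vertices are {1, 2, 6, 11}.

1, 2, 6, 11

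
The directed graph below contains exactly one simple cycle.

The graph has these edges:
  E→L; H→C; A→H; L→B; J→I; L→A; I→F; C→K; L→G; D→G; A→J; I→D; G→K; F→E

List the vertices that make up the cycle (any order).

DFS with gray/black marking from E:
E gray
  L gray
    A gray
      H gray
        C gray
          K gray
          K black
        C black
      H black
      J gray
        I gray
          D gray
            G gray
              G→K: K black — skip
            G black
          D black
          F gray
            F→E: E is gray → back edge
Back edge closes the cycle E → L → A → J → I → F → E; its vertices are {A, E, F, I, J, L}.

A, E, F, I, J, L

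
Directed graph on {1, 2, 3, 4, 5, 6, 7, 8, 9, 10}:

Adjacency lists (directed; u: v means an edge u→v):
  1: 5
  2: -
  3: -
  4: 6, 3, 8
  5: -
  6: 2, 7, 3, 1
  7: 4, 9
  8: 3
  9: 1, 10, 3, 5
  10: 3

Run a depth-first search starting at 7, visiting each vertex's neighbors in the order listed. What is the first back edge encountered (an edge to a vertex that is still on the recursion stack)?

6->7

DFS from 7 (visiting each vertex's neighbors in the order listed); mark gray on enter, black on exit:
7 gray
  4 gray
    6 gray
      2 gray
      2 black
      6→7: 7 is gray → back edge
First back edge: 6 → 7.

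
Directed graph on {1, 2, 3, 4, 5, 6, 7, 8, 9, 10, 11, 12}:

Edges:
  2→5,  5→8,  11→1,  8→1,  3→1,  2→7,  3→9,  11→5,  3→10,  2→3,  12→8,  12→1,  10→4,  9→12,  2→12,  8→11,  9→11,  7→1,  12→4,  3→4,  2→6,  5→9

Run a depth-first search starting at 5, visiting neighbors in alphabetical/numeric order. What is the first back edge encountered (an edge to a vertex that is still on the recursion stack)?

DFS from 5 (visiting neighbors in alphabetical/numeric order); mark gray on enter, black on exit:
5 gray
  8 gray
    1 gray
    1 black
    11 gray
      11→1: 1 black — skip
      11→5: 5 is gray → back edge
First back edge: 11 → 5.

11->5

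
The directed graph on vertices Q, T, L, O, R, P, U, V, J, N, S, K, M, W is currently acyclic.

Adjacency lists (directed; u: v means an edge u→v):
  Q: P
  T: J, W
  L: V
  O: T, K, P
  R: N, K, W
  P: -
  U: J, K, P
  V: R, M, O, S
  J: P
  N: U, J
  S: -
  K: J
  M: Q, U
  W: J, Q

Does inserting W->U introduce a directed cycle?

No

Adding W→U creates a cycle iff U can already reach W.
Explore from U: no path reaches W. The graph stays acyclic.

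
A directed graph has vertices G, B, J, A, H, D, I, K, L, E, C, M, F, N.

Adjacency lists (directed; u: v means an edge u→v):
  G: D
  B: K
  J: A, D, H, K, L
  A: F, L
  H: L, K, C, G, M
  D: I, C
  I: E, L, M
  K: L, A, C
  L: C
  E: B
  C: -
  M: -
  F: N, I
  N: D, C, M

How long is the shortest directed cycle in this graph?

For each vertex v, BFS finds the shortest path from v back to v.
The shortest such closed walk is A → F → I → E → B → K → A, length 6.

6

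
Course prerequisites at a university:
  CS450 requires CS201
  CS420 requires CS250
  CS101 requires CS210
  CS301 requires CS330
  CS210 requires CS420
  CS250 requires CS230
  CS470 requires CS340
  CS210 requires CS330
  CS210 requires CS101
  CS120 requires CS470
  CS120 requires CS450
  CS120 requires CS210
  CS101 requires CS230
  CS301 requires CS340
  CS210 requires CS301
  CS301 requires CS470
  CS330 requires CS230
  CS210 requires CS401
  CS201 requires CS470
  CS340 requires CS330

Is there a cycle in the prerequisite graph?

Yes

DFS with white/gray/black marking, starting from CS340:
CS340 gray
  CS330 gray
    CS230 gray
    CS230 black
  CS330 black
CS340 black
CS210 gray
  CS401 gray
  CS401 black
  CS420 gray
    CS250 gray
      CS250→CS230: CS230 black — skip
    CS250 black
  CS420 black
  CS301 gray
    CS301→CS330: CS330 black — skip
    CS470 gray
      CS470→CS340: CS340 black — skip
    CS470 black
    CS301→CS340: CS340 black — skip
  CS301 black
  CS210→CS330: CS330 black — skip
  CS101 gray
    CS101→CS210: CS210 is gray → back edge
Back edge found, so a cycle exists: CS210 → CS101 → CS210.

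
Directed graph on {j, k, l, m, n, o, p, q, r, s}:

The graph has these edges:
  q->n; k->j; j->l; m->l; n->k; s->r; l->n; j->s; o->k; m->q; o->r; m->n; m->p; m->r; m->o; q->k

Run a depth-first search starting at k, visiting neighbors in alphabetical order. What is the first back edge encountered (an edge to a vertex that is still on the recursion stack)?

DFS from k (visiting neighbors in alphabetical order); mark gray on enter, black on exit:
k gray
  j gray
    l gray
      n gray
        n→k: k is gray → back edge
First back edge: n → k.

n->k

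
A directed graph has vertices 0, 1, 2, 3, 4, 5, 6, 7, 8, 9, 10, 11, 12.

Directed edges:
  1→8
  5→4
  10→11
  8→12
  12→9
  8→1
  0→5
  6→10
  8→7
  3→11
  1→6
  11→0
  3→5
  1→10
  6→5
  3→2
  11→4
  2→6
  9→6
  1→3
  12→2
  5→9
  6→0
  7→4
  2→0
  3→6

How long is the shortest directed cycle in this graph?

2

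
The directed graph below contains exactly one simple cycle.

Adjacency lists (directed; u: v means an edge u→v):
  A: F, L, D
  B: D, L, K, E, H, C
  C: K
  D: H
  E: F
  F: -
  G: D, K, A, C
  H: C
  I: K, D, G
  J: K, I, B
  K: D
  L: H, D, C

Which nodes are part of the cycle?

C, D, H, K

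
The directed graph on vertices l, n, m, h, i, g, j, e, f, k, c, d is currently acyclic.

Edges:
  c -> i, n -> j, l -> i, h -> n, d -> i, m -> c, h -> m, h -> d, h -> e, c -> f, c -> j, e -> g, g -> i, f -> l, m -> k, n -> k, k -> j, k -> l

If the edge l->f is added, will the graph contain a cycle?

Yes

Adding l→f creates a cycle iff f can already reach l.
Path from f: f → l.
So f → … → l → f is a cycle.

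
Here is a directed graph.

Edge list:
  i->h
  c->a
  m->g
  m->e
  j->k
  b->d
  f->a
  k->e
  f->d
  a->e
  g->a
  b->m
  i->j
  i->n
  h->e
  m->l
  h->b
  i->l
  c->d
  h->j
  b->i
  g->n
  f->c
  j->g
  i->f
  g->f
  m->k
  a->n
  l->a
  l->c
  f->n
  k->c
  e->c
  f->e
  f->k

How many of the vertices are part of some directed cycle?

6

A vertex is on a directed cycle iff it belongs to a strongly connected component of size ≥ 2 (or has a self-loop).
The vertices on cycles are {a, b, c, e, h, i} — 6 in total.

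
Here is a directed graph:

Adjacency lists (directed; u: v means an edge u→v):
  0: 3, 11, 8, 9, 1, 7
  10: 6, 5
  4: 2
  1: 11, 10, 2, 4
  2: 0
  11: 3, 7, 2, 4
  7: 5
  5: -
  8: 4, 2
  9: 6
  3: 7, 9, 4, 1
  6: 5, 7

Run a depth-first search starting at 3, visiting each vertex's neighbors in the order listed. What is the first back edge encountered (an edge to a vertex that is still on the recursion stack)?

DFS from 3 (visiting each vertex's neighbors in the order listed); mark gray on enter, black on exit:
3 gray
  7 gray
    5 gray
    5 black
  7 black
  9 gray
    6 gray
      6→5: 5 black — skip
      6→7: 7 black — skip
    6 black
  9 black
  4 gray
    2 gray
      0 gray
        0→3: 3 is gray → back edge
First back edge: 0 → 3.

0->3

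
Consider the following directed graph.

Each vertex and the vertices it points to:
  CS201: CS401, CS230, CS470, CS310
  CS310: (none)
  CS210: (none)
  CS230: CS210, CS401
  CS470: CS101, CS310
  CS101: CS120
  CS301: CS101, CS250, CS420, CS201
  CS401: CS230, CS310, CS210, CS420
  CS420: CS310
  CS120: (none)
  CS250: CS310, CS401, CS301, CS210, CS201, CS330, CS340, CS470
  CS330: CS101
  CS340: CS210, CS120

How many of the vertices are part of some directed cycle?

4

A vertex is on a directed cycle iff it belongs to a strongly connected component of size ≥ 2 (or has a self-loop).
The vertices on cycles are {CS230, CS250, CS301, CS401} — 4 in total.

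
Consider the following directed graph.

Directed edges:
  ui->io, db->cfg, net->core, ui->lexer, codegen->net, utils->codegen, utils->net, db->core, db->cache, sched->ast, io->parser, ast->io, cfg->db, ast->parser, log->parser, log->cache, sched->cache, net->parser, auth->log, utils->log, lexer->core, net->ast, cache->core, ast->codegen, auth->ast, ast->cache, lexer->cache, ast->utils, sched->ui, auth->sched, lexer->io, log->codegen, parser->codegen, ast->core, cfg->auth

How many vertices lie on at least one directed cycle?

9

A vertex is on a directed cycle iff it belongs to a strongly connected component of size ≥ 2 (or has a self-loop).
The vertices on cycles are {db, io, ast, cfg, log, net, utils, parser, codegen} — 9 in total.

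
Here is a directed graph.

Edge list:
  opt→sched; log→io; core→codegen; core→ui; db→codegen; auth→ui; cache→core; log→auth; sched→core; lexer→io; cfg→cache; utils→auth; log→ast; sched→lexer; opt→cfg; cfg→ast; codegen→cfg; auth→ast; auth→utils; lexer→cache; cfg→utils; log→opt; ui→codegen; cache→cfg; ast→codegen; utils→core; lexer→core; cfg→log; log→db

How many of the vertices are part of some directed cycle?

13

A vertex is on a directed cycle iff it belongs to a strongly connected component of size ≥ 2 (or has a self-loop).
The vertices on cycles are {db, ui, ast, cfg, log, opt, auth, core, cache, lexer, sched, utils, codegen} — 13 in total.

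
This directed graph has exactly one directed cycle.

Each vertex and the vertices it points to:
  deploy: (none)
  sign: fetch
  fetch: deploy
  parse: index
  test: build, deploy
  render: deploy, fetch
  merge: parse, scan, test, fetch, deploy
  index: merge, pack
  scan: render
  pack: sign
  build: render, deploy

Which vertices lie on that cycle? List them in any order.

DFS with gray/black marking from merge:
merge gray
  parse gray
    index gray
      index→merge: merge is gray → back edge
Back edge closes the cycle merge → parse → index → merge; its vertices are {index, merge, parse}.

index, merge, parse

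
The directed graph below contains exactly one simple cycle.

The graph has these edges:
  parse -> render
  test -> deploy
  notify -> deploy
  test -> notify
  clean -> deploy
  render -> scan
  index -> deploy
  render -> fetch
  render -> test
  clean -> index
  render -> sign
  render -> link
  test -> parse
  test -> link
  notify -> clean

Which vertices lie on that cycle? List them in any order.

DFS with gray/black marking from render:
render gray
  fetch gray
  fetch black
  link gray
  link black
  test gray
    parse gray
      parse→render: render is gray → back edge
Back edge closes the cycle render → test → parse → render; its vertices are {test, parse, render}.

test, parse, render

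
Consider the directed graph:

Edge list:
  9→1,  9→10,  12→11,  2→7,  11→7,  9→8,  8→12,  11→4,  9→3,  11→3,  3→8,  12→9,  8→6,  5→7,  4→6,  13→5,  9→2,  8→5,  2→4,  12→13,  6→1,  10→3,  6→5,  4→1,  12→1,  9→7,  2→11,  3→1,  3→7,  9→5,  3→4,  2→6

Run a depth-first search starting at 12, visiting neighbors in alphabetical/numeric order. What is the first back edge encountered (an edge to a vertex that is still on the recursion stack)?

8->12

DFS from 12 (visiting neighbors in alphabetical/numeric order); mark gray on enter, black on exit:
12 gray
  1 gray
  1 black
  9 gray
    9→1: 1 black — skip
    2 gray
      4 gray
        4→1: 1 black — skip
        6 gray
          6→1: 1 black — skip
          5 gray
            7 gray
            7 black
          5 black
        6 black
      4 black
      2→6: 6 black — skip
      2→7: 7 black — skip
      11 gray
        3 gray
          3→1: 1 black — skip
          3→4: 4 black — skip
          3→7: 7 black — skip
          8 gray
            8→5: 5 black — skip
            8→6: 6 black — skip
            8→12: 12 is gray → back edge
First back edge: 8 → 12.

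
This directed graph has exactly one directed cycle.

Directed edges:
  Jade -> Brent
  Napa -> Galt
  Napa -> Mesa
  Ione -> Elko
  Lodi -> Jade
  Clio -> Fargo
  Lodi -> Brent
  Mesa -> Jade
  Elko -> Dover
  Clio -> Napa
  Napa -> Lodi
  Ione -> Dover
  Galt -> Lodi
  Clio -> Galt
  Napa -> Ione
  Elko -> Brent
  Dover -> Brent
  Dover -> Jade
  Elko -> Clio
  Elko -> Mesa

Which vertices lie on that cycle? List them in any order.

DFS with gray/black marking from Clio:
Clio gray
  Napa gray
    Galt gray
      Lodi gray
        Jade gray
          Brent gray
          Brent black
        Jade black
        Lodi→Brent: Brent black — skip
      Lodi black
    Galt black
    Ione gray
      Elko gray
        Dover gray
          Dover→Brent: Brent black — skip
          Dover→Jade: Jade black — skip
        Dover black
        Elko→Brent: Brent black — skip
        Mesa gray
          Mesa→Jade: Jade black — skip
        Mesa black
        Elko→Clio: Clio is gray → back edge
Back edge closes the cycle Clio → Napa → Ione → Elko → Clio; its vertices are {Clio, Elko, Ione, Napa}.

Clio, Elko, Ione, Napa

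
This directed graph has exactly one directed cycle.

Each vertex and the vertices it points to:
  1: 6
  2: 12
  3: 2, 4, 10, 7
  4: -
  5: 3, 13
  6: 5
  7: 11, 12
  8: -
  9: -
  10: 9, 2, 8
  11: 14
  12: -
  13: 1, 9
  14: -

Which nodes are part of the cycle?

1, 5, 6, 13

DFS with gray/black marking from 5:
5 gray
  3 gray
    2 gray
      12 gray
      12 black
    2 black
    4 gray
    4 black
    10 gray
      9 gray
      9 black
      10→2: 2 black — skip
      8 gray
      8 black
    10 black
    7 gray
      11 gray
        14 gray
        14 black
      11 black
      7→12: 12 black — skip
    7 black
  3 black
  13 gray
    1 gray
      6 gray
        6→5: 5 is gray → back edge
Back edge closes the cycle 5 → 13 → 1 → 6 → 5; its vertices are {1, 5, 6, 13}.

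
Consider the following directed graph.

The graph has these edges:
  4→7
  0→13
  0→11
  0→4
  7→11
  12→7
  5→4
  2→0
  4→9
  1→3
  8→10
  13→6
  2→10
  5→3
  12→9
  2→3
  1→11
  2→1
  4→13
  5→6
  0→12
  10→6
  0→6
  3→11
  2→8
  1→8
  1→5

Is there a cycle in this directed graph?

DFS with white/gray/black marking, starting from 7:
7 gray
  11 gray
  11 black
7 black
0 gray
  12 gray
    9 gray
    9 black
    12→7: 7 black — skip
  12 black
  13 gray
    6 gray
    6 black
  13 black
  0→6: 6 black — skip
  0→11: 11 black — skip
  4 gray
    4→9: 9 black — skip
    4→7: 7 black — skip
    4→13: 13 black — skip
  4 black
0 black
1 gray
  8 gray
    10 gray
      10→6: 6 black — skip
    10 black
  8 black
  1→11: 11 black — skip
  3 gray
    3→11: 11 black — skip
  3 black
  5 gray
    5→4: 4 black — skip
    5→6: 6 black — skip
    5→3: 3 black — skip
  5 black
1 black
2 gray
  2→0: 0 black — skip
  2→8: 8 black — skip
  2→10: 10 black — skip
  2→1: 1 black — skip
  2→3: 3 black — skip
2 black
Every edge goes to a white or black vertex — no back edge, so the graph is acyclic.

No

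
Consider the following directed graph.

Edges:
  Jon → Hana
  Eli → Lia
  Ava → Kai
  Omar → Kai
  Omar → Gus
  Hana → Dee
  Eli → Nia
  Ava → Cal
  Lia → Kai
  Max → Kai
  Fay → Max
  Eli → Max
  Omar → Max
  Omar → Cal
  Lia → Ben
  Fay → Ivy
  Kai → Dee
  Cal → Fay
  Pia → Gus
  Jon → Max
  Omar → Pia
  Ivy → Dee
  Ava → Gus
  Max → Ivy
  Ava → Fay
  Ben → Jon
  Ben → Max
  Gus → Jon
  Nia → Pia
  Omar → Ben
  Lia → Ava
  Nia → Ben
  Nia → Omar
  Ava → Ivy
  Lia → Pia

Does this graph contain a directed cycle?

DFS with white/gray/black marking, starting from Cal:
Cal gray
  Fay gray
    Ivy gray
      Dee gray
      Dee black
    Ivy black
    Max gray
      Max→Ivy: Ivy black — skip
      Kai gray
        Kai→Dee: Dee black — skip
      Kai black
    Max black
  Fay black
Cal black
Omar gray
  Pia gray
    Gus gray
      Jon gray
        Hana gray
          Hana→Dee: Dee black — skip
        Hana black
        Jon→Max: Max black — skip
      Jon black
    Gus black
  Pia black
  Omar→Kai: Kai black — skip
  Ben gray
    Ben→Jon: Jon black — skip
    Ben→Max: Max black — skip
  Ben black
  Omar→Gus: Gus black — skip
  Omar→Max: Max black — skip
  Omar→Cal: Cal black — skip
Omar black
Eli gray
  Eli→Max: Max black — skip
  Nia gray
    Nia→Omar: Omar black — skip
    Nia→Pia: Pia black — skip
    Nia→Ben: Ben black — skip
  Nia black
  Lia gray
    Lia→Kai: Kai black — skip
    Lia→Pia: Pia black — skip
    Ava gray
      Ava→Fay: Fay black — skip
      Ava→Cal: Cal black — skip
      Ava→Kai: Kai black — skip
      Ava→Gus: Gus black — skip
      Ava→Ivy: Ivy black — skip
    Ava black
    Lia→Ben: Ben black — skip
  Lia black
Eli black
Every edge goes to a white or black vertex — no back edge, so the graph is acyclic.

No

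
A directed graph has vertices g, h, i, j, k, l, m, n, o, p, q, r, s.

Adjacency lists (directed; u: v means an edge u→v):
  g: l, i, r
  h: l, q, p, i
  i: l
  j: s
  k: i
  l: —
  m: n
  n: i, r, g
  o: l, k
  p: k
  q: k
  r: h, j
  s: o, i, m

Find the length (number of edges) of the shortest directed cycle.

5

For each vertex v, BFS finds the shortest path from v back to v.
The shortest such closed walk is n → r → j → s → m → n, length 5.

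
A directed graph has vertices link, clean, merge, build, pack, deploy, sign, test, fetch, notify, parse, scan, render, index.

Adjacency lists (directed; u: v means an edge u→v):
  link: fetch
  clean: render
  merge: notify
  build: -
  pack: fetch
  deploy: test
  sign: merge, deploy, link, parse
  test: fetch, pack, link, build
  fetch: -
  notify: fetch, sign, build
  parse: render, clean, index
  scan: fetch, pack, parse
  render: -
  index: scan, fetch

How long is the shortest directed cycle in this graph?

3

For each vertex v, BFS finds the shortest path from v back to v.
The shortest such closed walk is sign → merge → notify → sign, length 3.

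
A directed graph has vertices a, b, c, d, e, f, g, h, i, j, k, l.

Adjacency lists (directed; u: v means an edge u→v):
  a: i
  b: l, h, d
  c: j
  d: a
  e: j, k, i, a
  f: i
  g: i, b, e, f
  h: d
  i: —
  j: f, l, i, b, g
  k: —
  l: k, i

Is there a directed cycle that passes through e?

Yes

e is on a cycle iff e can reach itself via ≥1 edge.
e → j → g → e — yes.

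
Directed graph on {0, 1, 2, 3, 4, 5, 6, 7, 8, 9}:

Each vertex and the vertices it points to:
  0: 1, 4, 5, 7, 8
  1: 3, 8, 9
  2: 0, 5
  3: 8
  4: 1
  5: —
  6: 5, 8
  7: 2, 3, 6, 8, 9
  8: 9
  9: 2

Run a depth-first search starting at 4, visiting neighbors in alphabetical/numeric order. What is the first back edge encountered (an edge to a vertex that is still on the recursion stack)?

0->1

DFS from 4 (visiting neighbors in alphabetical/numeric order); mark gray on enter, black on exit:
4 gray
  1 gray
    3 gray
      8 gray
        9 gray
          2 gray
            0 gray
              0→1: 1 is gray → back edge
First back edge: 0 → 1.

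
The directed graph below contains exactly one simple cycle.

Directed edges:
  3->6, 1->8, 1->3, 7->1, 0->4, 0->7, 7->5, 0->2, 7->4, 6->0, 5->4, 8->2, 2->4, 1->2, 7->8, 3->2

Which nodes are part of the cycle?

0, 1, 3, 6, 7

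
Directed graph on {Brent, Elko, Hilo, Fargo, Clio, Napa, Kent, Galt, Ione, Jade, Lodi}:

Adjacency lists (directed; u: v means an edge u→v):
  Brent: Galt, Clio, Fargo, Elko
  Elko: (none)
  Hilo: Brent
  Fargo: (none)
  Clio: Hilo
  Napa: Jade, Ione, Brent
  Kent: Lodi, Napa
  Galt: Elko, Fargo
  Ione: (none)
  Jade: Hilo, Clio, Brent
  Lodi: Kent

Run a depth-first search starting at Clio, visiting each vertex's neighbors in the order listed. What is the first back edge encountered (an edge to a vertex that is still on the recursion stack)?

Brent->Clio

DFS from Clio (visiting each vertex's neighbors in the order listed); mark gray on enter, black on exit:
Clio gray
  Hilo gray
    Brent gray
      Galt gray
        Elko gray
        Elko black
        Fargo gray
        Fargo black
      Galt black
      Brent→Clio: Clio is gray → back edge
First back edge: Brent → Clio.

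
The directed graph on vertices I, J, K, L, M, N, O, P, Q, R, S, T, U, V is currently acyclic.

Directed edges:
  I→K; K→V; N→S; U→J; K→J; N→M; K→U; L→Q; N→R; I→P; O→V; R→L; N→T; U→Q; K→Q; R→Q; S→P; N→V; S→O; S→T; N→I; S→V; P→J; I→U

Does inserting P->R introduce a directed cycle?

Adding P→R creates a cycle iff R can already reach P.
Explore from R: no path reaches P. The graph stays acyclic.

No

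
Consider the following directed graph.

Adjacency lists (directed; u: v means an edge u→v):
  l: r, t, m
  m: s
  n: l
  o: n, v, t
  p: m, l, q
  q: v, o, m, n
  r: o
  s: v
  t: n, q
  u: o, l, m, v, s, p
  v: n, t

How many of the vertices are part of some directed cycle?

A vertex is on a directed cycle iff it belongs to a strongly connected component of size ≥ 2 (or has a self-loop).
The vertices on cycles are {l, m, n, o, q, r, s, t, v} — 9 in total.

9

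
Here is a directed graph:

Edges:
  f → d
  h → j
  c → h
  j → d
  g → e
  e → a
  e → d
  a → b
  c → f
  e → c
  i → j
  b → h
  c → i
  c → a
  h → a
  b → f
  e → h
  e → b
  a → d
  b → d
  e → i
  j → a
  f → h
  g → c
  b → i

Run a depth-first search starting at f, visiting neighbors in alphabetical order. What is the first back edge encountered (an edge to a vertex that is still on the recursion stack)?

b->f

DFS from f (visiting neighbors in alphabetical order); mark gray on enter, black on exit:
f gray
  d gray
  d black
  h gray
    a gray
      b gray
        b→d: d black — skip
        b→f: f is gray → back edge
First back edge: b → f.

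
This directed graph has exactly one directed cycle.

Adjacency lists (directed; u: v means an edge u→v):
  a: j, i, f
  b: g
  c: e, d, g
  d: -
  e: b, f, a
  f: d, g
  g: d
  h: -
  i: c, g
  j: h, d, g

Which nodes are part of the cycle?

a, c, e, i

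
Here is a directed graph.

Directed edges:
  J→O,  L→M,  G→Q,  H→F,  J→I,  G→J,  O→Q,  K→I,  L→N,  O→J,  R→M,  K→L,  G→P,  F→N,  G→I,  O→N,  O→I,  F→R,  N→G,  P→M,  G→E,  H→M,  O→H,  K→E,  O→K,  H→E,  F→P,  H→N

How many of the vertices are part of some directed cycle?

8

A vertex is on a directed cycle iff it belongs to a strongly connected component of size ≥ 2 (or has a self-loop).
The vertices on cycles are {F, G, H, J, K, L, N, O} — 8 in total.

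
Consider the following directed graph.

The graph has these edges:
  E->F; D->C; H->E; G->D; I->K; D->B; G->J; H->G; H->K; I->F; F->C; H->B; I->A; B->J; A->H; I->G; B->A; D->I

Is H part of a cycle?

Yes

H is on a cycle iff H can reach itself via ≥1 edge.
H → B → A → H — yes.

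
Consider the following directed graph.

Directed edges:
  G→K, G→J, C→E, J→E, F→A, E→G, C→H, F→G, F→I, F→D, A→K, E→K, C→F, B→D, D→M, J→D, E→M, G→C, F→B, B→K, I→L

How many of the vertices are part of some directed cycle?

A vertex is on a directed cycle iff it belongs to a strongly connected component of size ≥ 2 (or has a self-loop).
The vertices on cycles are {C, E, F, G, J} — 5 in total.

5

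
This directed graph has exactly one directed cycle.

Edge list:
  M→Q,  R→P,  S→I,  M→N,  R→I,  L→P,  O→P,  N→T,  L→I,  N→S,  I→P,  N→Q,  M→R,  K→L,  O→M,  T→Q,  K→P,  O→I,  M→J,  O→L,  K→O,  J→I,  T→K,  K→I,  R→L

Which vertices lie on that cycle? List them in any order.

DFS with gray/black marking from M:
M gray
  Q gray
  Q black
  N gray
    T gray
      T→Q: Q black — skip
      K gray
        O gray
          I gray
            P gray
            P black
          I black
          L gray
            L→I: I black — skip
            L→P: P black — skip
          L black
          O→M: M is gray → back edge
Back edge closes the cycle M → N → T → K → O → M; its vertices are {K, M, N, O, T}.

K, M, N, O, T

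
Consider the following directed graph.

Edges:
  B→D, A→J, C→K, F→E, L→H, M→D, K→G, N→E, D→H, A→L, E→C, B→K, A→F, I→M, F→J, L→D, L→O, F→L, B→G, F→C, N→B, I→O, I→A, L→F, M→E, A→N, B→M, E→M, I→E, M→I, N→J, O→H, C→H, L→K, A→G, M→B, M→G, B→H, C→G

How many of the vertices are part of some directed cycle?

A vertex is on a directed cycle iff it belongs to a strongly connected component of size ≥ 2 (or has a self-loop).
The vertices on cycles are {A, B, E, F, I, L, M, N} — 8 in total.

8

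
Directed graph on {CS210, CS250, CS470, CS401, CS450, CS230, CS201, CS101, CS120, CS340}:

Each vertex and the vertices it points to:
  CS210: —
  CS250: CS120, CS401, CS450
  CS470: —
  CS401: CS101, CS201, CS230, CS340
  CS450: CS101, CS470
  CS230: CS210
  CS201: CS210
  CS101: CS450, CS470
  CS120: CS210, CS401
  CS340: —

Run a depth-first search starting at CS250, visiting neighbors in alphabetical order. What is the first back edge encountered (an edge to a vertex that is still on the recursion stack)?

CS450→CS101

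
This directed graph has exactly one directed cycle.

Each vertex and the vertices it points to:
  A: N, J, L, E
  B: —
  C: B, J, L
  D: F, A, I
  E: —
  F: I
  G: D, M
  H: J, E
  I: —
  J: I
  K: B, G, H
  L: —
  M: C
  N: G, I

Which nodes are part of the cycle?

DFS with gray/black marking from G:
G gray
  D gray
    F gray
      I gray
      I black
    F black
    A gray
      N gray
        N→G: G is gray → back edge
Back edge closes the cycle G → D → A → N → G; its vertices are {A, D, G, N}.

A, D, G, N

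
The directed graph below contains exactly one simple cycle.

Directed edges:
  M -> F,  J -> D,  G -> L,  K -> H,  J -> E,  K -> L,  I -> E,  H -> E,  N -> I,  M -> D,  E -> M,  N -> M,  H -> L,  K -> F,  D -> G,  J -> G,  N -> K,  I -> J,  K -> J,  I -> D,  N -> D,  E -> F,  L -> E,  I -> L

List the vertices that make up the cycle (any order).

DFS with gray/black marking from M:
M gray
  F gray
  F black
  D gray
    G gray
      L gray
        E gray
          E→F: F black — skip
          E→M: M is gray → back edge
Back edge closes the cycle M → D → G → L → E → M; its vertices are {D, E, G, L, M}.

D, E, G, L, M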